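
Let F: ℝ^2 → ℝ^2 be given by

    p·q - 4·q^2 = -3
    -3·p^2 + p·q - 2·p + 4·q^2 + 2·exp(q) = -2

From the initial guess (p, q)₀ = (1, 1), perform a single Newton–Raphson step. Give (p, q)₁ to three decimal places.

(2.506, 1.215)

At (1, 1): F = (0.000, 7.43656).
Jacobian J = [[q, p - 8·q], [-6·p + q - 2, p + 8·q + 2·exp(q)]].
At the point, J = [[1.000, -7.000], [-7.000, 14.43656]] (det J = -34.56344).
Solving J·Δ = −F gives Δ = (1.506, 0.215).
Then the next iterate is (p, q)₁ = (2.506, 1.215).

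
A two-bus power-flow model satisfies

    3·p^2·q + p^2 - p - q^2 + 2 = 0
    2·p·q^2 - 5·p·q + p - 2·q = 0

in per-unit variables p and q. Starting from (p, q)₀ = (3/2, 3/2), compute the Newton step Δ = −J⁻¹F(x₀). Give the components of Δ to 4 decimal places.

At (3/2, 3/2): F = (10.6250, -6.0000).
Jacobian J = [[6·p·q + 2·p - 1, 3·p^2 - 2·q], [2·q^2 - 5·q + 1, 4·p·q - 5·p - 2]].
At the point, J = [[15.5000, 3.7500], [-2.0000, -0.5000]] (det J = -0.2500).
Solving J·Δ = −F gives Δ = (68.7500, -287.0000).

(68.7500, -287.0000)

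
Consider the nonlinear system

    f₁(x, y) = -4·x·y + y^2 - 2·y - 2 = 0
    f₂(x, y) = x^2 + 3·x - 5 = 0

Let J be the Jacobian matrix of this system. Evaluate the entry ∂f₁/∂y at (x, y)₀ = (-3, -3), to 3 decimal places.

4.000

∂f₁/∂y = -4·x + 2·y - 2.
At (-3, -3) this is 4.000.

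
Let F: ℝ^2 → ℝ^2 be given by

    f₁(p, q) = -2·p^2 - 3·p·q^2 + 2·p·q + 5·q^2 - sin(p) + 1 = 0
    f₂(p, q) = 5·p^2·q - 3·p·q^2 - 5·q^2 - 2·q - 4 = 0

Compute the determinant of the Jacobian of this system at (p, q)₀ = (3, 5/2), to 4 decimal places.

J = [[-4·p - 3·q^2 + 2·q - cos(p), -6·p·q + 2·p + 10·q], [10·p·q - 3·q^2, 5·p^2 - 6·p·q - 10·q - 2]].
At the point, J = [[-24.760008, -14.0000], [56.2500, -27.0000]].
det J = 1456.0202.

1456.0202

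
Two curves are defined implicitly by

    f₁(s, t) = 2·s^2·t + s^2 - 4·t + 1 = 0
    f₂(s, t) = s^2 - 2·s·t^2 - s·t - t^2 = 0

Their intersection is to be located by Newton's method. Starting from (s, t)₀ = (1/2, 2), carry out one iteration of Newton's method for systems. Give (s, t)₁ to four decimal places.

(0.7466, 0.7095)

At (1/2, 2): F = (-5.7500, -8.7500).
Jacobian J = [[4·s·t + 2·s, 2·s^2 - 4], [2·s - 2·t^2 - t, -4·s·t - s - 2·t]].
At the point, J = [[5.0000, -3.5000], [-9.0000, -8.5000]] (det J = -74.0000).
Solving J·Δ = −F gives Δ = (0.2466, -1.2905).
Then the next iterate is (s, t)₁ = (0.7466, 0.7095).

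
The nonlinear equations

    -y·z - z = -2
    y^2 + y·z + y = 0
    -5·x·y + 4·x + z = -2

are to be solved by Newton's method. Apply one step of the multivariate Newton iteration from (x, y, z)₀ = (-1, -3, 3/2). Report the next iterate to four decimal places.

(-0.5263, -1.4348, 0.1739)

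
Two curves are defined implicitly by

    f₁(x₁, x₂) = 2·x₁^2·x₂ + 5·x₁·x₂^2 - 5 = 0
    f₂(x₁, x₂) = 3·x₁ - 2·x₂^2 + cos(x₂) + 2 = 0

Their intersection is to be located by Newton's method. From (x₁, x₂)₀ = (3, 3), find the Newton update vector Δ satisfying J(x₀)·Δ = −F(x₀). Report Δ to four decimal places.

(-1.0487, -0.9172)

At (3, 3): F = (184.0000, -7.989992).
Jacobian J = [[4·x₁·x₂ + 5·x₂^2, 2·x₁^2 + 10·x₁·x₂], [3, -4·x₂ - sin(x₂)]].
At the point, J = [[81.0000, 108.0000], [3.0000, -12.141120]] (det J = -1307.430721).
Solving J·Δ = −F gives Δ = (-1.0487, -0.9172).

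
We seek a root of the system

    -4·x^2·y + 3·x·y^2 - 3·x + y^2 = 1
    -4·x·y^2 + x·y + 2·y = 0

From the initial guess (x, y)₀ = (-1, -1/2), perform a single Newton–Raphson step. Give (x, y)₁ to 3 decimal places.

(-0.397, -0.635)

At (-1, -1/2): F = (3.500, 0.500).
Jacobian J = [[-8·x·y + 3·y^2 - 3, -4·x^2 + 6·x·y + 2·y], [-4·y^2 + y, -8·x·y + x + 2]].
At the point, J = [[-6.250, -2.000], [-1.500, -3.000]] (det J = 15.750).
Solving J·Δ = −F gives Δ = (0.603, -0.135).
Then the next iterate is (x, y)₁ = (-0.397, -0.635).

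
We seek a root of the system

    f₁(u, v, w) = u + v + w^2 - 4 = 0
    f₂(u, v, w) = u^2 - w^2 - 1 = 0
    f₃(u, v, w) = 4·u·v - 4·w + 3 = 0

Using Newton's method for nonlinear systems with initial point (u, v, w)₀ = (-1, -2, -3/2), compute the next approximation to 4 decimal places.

(-1.9545, 4.0455, -1.3864)

At (-1, -2, -3/2): F = (-4.7500, -2.2500, 17.0000).
Jacobian J = [[1, 1, 2·w], [2·u, 0, -2·w], [4·v, 4·u, -4]].
At the point, J = [[1.0000, 1.0000, -3.0000], [-2.0000, 0.0000, 3.0000], [-8.0000, -4.0000, -4.0000]] (det J = -44.0000).
Solving J·Δ = −F gives Δ = (-0.9545, 6.0455, 0.1136).
Then the next iterate is (u, v, w)₁ = (-1.9545, 4.0455, -1.3864).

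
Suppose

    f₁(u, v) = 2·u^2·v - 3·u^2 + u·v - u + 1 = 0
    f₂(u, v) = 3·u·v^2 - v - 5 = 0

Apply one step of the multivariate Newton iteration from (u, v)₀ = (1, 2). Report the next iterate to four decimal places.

(7.0000, -5.0000)

At (1, 2): F = (3.0000, 5.0000).
Jacobian J = [[4·u·v - 6·u + v - 1, 2·u^2 + u], [3·v^2, 6·u·v - 1]].
At the point, J = [[3.0000, 3.0000], [12.0000, 11.0000]] (det J = -3.0000).
Solving J·Δ = −F gives Δ = (6.0000, -7.0000).
Then the next iterate is (u, v)₁ = (7.0000, -5.0000).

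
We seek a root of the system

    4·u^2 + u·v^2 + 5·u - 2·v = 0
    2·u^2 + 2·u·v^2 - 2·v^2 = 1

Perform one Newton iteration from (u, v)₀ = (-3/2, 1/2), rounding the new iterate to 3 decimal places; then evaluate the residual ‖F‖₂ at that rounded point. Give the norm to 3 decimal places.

6.671

At (-3/2, 1/2): F = (0.125, 2.250).
Jacobian J = [[8·u + v^2 + 5, 2·u·v - 2], [4·u + 2·v^2, 4·u·v - 4·v]].
At the point, J = [[-6.750, -3.500], [-5.500, -5.000]] (det J = 14.500).
Solving J·Δ = −F gives Δ = (-0.500, 1.000).
Then the next iterate is (u, v)₁ = (-2.000, 1.500).
Re-evaluating at (-2.000, 1.500): F = (-1.500, -6.500), so ‖F‖₂ = 6.671.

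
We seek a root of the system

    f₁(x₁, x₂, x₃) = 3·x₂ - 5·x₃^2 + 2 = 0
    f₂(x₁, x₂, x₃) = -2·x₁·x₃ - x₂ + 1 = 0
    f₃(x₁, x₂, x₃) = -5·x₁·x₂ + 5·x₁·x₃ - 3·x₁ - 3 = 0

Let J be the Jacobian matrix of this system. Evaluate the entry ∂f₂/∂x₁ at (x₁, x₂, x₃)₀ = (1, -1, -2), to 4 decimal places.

∂f₂/∂x₁ = -2·x₃.
At (1, -1, -2) this is 4.0000.

4.0000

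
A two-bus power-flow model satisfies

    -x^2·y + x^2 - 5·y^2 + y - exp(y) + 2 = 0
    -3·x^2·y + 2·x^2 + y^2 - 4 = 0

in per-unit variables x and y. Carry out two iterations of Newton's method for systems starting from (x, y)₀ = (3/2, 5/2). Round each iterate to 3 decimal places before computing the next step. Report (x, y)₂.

(0.111, 0.869)

At (3/2, 5/2): F = (-42.30749, -10.125).
Jacobian J = [[-2·x·y + 2·x, -x^2 - 10·y - exp(y) + 1], [-6·x·y + 4·x, -3·x^2 + 2·y]].
At the point, J = [[-4.500, -38.43249], [-16.500, -1.750]] (det J = -626.26115).
Solving J·Δ = −F gives Δ = (-0.503, -1.042).
Then the next iterate is (x, y)₁ = (0.997, 1.458).
Round to (0.997, 1.458) and repeat: F = (-11.92343, -4.23401), J = [[-0.91325, -18.87137], [-4.73376, -0.06603]].
Δ = (-0.886, -0.589), so (x, y)₂ = (0.111, 0.869).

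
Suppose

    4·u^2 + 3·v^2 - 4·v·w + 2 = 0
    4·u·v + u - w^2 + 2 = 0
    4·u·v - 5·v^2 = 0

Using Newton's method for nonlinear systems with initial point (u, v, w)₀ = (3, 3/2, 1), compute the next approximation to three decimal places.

(1.356, 0.462, 0.017)

At (3, 3/2, 1): F = (38.750, 22.000, 6.750).
Jacobian J = [[8·u, 6·v - 4·w, -4·v], [4·v + 1, 4·u, -2·w], [4·v, 4·u - 10·v, 0]].
At the point, J = [[24.000, 5.000, -6.000], [7.000, 12.000, -2.000], [6.000, -3.000, 0.000]] (det J = 354.000).
Solving J·Δ = −F gives Δ = (-1.644, -1.038, -0.983).
Then the next iterate is (u, v, w)₁ = (1.356, 0.462, 0.017).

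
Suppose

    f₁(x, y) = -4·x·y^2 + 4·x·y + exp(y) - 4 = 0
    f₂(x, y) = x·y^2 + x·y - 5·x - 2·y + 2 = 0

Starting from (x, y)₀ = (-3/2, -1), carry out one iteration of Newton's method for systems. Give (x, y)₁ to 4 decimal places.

(0.8596, -1.5960)

At (-3/2, -1): F = (8.367879, 11.5000).
Jacobian J = [[-4·y^2 + 4·y, -8·x·y + 4·x + exp(y)], [y^2 + y - 5, 2·x·y + x - 2]].
At the point, J = [[-8.0000, -17.632121], [-5.0000, -0.5000]] (det J = -84.160603).
Solving J·Δ = −F gives Δ = (2.3596, -0.5960).
Then the next iterate is (x, y)₁ = (0.8596, -1.5960).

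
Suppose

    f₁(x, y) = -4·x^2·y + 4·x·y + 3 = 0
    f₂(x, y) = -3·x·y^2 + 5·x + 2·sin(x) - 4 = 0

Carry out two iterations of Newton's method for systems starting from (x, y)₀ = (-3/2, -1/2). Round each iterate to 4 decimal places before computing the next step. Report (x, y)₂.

At (-3/2, -1/2): F = (10.5000, -12.369990).
Jacobian J = [[-8·x·y + 4·y, -4·x^2 + 4·x], [-3·y^2 + 2·cos(x) + 5, -6·x·y]].
At the point, J = [[-8.0000, -15.0000], [4.391474, -4.5000]] (det J = 101.872116).
Solving J·Δ = −F gives Δ = (2.2852, -0.5188).
Then the next iterate is (x, y)₁ = (0.7852, -1.0188).
Round to (0.7852, -1.0188) and repeat: F = (2.312673, -1.105070), J = [[2.324494, 0.674644], [3.300633, 4.799771]].
Δ = (-1.3265, 1.1424), so (x, y)₂ = (-0.5413, 0.1236).

(-0.5413, 0.1236)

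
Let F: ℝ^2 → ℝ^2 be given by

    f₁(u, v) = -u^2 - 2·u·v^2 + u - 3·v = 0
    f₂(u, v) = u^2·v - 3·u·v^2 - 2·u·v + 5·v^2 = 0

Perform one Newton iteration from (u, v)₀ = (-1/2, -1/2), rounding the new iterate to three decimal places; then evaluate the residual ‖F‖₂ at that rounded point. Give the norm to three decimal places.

0.184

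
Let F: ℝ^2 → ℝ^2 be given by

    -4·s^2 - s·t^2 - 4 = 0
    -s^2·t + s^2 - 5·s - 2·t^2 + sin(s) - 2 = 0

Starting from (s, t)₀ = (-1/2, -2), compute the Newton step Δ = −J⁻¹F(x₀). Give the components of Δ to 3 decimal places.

(-2.647, -1.500)

At (-1/2, -2): F = (-3.000, -7.22943).
Jacobian J = [[-8·s - t^2, -2·s·t], [-2·s·t + 2·s + cos(s) - 5, -s^2 - 4·t]].
At the point, J = [[0.000, -2.000], [-7.12242, 7.750]] (det J = -14.24483).
Solving J·Δ = −F gives Δ = (-2.647, -1.500).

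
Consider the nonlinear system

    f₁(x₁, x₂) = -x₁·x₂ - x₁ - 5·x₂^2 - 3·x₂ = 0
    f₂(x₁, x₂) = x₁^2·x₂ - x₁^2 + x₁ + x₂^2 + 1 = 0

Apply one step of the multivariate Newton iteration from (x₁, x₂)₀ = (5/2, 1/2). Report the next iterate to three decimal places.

(0.977, 0.099)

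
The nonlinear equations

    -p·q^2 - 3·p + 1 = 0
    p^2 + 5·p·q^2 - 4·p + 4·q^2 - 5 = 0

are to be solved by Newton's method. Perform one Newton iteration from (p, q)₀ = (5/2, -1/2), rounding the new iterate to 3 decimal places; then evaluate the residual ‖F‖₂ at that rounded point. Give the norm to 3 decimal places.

At (5/2, -1/2): F = (-7.125, -4.625).
Jacobian J = [[-q^2 - 3, -2·p·q], [2·p + 5·q^2 - 4, 10·p·q + 8·q]].
At the point, J = [[-3.250, 2.500], [2.250, -16.500]] (det J = 48.000).
Solving J·Δ = −F gives Δ = (-2.690, -0.647).
Then the next iterate is (p, q)₁ = (-0.190, -1.147).
Re-evaluating at (-0.190, -1.147): F = (1.81997, -0.19129), so ‖F‖₂ = 1.830.

1.830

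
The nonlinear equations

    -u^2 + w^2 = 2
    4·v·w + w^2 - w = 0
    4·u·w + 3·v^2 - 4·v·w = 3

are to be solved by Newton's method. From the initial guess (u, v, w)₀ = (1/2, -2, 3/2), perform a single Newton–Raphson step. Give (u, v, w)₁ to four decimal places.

At (1/2, -2, 3/2): F = (0.0000, -11.2500, 24.0000).
Jacobian J = [[-2·u, 0, 2·w], [0, 4·w, 4·v + 2·w - 1], [4·w, 6·v - 4·w, 4·u - 4·v]].
At the point, J = [[-1.0000, 0.0000, 3.0000], [0.0000, 6.0000, -6.0000], [6.0000, -18.0000, 10.0000]] (det J = -60.0000).
Solving J·Δ = −F gives Δ = (2.9250, 2.8500, 0.9750).
Then the next iterate is (u, v, w)₁ = (3.4250, 0.8500, 2.4750).

(3.4250, 0.8500, 2.4750)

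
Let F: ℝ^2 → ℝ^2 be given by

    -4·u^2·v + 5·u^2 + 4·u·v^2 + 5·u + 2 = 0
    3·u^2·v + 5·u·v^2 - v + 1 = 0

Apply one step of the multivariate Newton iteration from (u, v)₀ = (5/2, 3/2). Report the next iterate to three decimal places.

(-1.823, 3.132)

At (5/2, 3/2): F = (30.750, 55.750).
Jacobian J = [[-8·u·v + 10·u + 4·v^2 + 5, -4·u^2 + 8·u·v], [6·u·v + 5·v^2, 3·u^2 + 10·u·v - 1]].
At the point, J = [[9.000, 5.000], [33.750, 55.250]] (det J = 328.500).
Solving J·Δ = −F gives Δ = (-4.323, 1.632).
Then the next iterate is (u, v)₁ = (-1.823, 3.132).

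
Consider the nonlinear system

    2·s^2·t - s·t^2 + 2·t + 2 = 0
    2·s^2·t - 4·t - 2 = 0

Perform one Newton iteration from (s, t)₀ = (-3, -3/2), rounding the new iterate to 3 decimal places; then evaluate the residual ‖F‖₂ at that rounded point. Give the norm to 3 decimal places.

3.225

At (-3, -3/2): F = (-21.250, -23.000).
Jacobian J = [[4·s·t - t^2, 2·s^2 - 2·s·t + 2], [4·s·t, 2·s^2 - 4]].
At the point, J = [[15.750, 11.000], [18.000, 14.000]] (det J = 22.500).
Solving J·Δ = −F gives Δ = (1.978, -0.900).
Then the next iterate is (s, t)₁ = (-1.022, -2.400).
Re-evaluating at (-1.022, -2.400): F = (-1.92680, 2.58648), so ‖F‖₂ = 3.225.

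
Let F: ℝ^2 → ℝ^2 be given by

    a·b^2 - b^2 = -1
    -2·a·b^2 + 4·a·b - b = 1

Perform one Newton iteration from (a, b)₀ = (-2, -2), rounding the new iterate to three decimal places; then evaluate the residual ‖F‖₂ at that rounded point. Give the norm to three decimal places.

8.385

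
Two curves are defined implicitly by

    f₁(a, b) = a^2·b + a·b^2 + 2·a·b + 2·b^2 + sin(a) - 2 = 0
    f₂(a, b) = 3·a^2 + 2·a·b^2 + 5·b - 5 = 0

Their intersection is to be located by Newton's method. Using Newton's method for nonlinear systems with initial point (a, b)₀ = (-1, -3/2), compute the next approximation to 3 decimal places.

At (-1, -3/2): F = (0.90853, -14.000).
Jacobian J = [[2·a·b + b^2 + 2·b + cos(a), a^2 + 2·a·b + 2·a + 4·b], [6·a + 2·b^2, 4·a·b + 5]].
At the point, J = [[2.79030, -4.000], [-1.500, 11.000]] (det J = 24.69333).
Solving J·Δ = −F gives Δ = (1.863, 1.527).
Then the next iterate is (a, b)₁ = (0.863, 0.027).

(0.863, 0.027)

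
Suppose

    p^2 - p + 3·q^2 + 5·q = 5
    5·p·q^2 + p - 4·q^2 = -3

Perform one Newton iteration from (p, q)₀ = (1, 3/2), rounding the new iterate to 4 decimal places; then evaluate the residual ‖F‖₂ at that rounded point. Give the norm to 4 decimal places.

3.3462

At (1, 3/2): F = (9.2500, 6.2500).
Jacobian J = [[2·p - 1, 6·q + 5], [5·q^2 + 1, 10·p·q - 8·q]].
At the point, J = [[1.0000, 14.0000], [12.2500, 3.0000]] (det J = -168.5000).
Solving J·Δ = −F gives Δ = (-0.3546, -0.6354).
Then the next iterate is (p, q)₁ = (0.6454, 0.8646).
Re-evaluating at (0.6454, 0.8646): F = (1.336741, 3.067557), so ‖F‖₂ = 3.3462.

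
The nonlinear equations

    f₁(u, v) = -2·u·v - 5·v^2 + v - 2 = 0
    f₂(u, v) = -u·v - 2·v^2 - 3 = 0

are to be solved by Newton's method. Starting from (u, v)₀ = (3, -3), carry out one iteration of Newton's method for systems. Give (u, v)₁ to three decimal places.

(3.571, -1.857)

At (3, -3): F = (-32.000, -12.000).
Jacobian J = [[-2·v, -2·u - 10·v + 1], [-v, -u - 4·v]].
At the point, J = [[6.000, 25.000], [3.000, 9.000]] (det J = -21.000).
Solving J·Δ = −F gives Δ = (0.571, 1.143).
Then the next iterate is (u, v)₁ = (3.571, -1.857).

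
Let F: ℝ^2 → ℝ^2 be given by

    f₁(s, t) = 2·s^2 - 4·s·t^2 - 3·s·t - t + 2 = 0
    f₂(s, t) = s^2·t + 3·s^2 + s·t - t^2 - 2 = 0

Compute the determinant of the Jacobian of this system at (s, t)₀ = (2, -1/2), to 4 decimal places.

J = [[4·s - 4·t^2 - 3·t, -8·s·t - 3·s - 1], [2·s·t + 6·s + t, s^2 + s - 2·t]].
At the point, J = [[8.5000, 1.0000], [9.5000, 7.0000]].
det J = 50.0000.

50.0000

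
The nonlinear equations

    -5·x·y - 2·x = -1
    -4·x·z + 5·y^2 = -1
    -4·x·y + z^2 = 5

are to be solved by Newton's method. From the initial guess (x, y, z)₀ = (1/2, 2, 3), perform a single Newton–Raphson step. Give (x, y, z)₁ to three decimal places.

(0.280, 1.057, 2.392)

At (1/2, 2, 3): F = (-5.000, 15.000, 0.000).
Jacobian J = [[-5·y - 2, -5·x, 0], [-4·z, 10·y, -4·x], [-4·y, -4·x, 2·z]].
At the point, J = [[-12.000, -2.500, 0.000], [-12.000, 20.000, -2.000], [-8.000, -2.000, 6.000]] (det J = -1612.000).
Solving J·Δ = −F gives Δ = (-0.220, -0.943, -0.608).
Then the next iterate is (x, y, z)₁ = (0.280, 1.057, 2.392).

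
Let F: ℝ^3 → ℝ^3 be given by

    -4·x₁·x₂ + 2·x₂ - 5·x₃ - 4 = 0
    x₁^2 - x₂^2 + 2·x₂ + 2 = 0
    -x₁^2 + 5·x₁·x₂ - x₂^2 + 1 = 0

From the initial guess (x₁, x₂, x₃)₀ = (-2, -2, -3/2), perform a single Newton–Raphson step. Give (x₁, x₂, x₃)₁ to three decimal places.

(-0.900, -0.933, -0.907)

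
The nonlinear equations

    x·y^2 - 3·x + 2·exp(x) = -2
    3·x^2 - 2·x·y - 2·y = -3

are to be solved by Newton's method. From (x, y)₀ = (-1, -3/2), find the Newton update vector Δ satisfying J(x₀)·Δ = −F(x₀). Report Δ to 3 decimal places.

(2.000, -1.152)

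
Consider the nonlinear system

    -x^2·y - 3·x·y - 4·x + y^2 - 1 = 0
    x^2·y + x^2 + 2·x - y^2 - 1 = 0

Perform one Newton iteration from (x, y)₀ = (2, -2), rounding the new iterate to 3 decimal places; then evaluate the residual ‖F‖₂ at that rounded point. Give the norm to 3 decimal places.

At (2, -2): F = (15.000, -5.000).
Jacobian J = [[-2·x·y - 3·y - 4, -x^2 - 3·x + 2·y], [2·x·y + 2·x + 2, x^2 - 2·y]].
At the point, J = [[10.000, -14.000], [-2.000, 8.000]] (det J = 52.000).
Solving J·Δ = −F gives Δ = (-0.962, 0.385).
Then the next iterate is (x, y)₁ = (1.038, -1.615).
Re-evaluating at (1.038, -1.615): F = (4.22541, -2.19485), so ‖F‖₂ = 4.761.

4.761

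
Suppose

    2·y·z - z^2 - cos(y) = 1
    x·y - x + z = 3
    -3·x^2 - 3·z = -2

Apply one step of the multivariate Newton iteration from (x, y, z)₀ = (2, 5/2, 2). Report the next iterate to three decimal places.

At (2, 5/2, 2): F = (5.80114, 2.000, -16.000).
Jacobian J = [[0, 2·z + sin(y), 2·y - 2·z], [y - 1, x, 1], [-6·x, 0, -3]].
At the point, J = [[0.000, 4.59847, 1.000], [1.500, 2.000, 1.000], [-12.000, 0.000, -3.000]] (det J = -10.48854).
Solving J·Δ = −F gives Δ = (-4.652, -4.148, 13.274).
Then the next iterate is (x, y, z)₁ = (-2.652, -1.648, 15.274).

(-2.652, -1.648, 15.274)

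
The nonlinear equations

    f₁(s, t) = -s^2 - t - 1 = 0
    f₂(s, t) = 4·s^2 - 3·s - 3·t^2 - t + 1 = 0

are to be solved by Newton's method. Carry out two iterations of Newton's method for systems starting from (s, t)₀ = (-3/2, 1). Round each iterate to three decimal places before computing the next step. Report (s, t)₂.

(0.252, -0.662)

At (-3/2, 1): F = (-4.250, 10.500).
Jacobian J = [[-2·s, -1], [8·s - 3, -6·t - 1]].
At the point, J = [[3.000, -1.000], [-15.000, -7.000]] (det J = -36.000).
Solving J·Δ = −F gives Δ = (1.118, -0.896).
Then the next iterate is (s, t)₁ = (-0.382, 0.104).
Round to (-0.382, 0.104) and repeat: F = (-1.24992, 2.59325), J = [[0.764, -1.000], [-6.056, -1.624]].
Δ = (0.634, -0.766), so (s, t)₂ = (0.252, -0.662).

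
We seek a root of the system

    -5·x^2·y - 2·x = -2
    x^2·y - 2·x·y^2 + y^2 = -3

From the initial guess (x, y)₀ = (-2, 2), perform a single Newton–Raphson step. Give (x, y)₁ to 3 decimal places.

At (-2, 2): F = (-34.000, 31.000).
Jacobian J = [[-10·x·y - 2, -5·x^2], [2·x·y - 2·y^2, x^2 - 4·x·y + 2·y]].
At the point, J = [[38.000, -20.000], [-16.000, 24.000]] (det J = 592.000).
Solving J·Δ = −F gives Δ = (0.331, -1.071).
Then the next iterate is (x, y)₁ = (-1.669, 0.929).

(-1.669, 0.929)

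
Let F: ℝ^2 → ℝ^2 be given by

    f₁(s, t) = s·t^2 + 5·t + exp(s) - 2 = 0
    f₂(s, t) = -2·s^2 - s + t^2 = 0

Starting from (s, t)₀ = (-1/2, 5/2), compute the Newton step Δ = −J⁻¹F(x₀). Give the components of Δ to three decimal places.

(-0.764, -1.097)

At (-1/2, 5/2): F = (7.98153, 6.250).
Jacobian J = [[t^2 + exp(s), 2·s·t + 5], [-4·s - 1, 2·t]].
At the point, J = [[6.85653, 2.500], [1.000, 5.000]] (det J = 31.78265).
Solving J·Δ = −F gives Δ = (-0.764, -1.097).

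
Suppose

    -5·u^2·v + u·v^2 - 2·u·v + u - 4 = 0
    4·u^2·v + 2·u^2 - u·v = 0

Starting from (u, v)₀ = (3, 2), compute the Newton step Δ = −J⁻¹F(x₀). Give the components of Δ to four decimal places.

(-0.8667, -1.0222)

At (3, 2): F = (-91.0000, 84.0000).
Jacobian J = [[-10·u·v + v^2 - 2·v + 1, -5·u^2 + 2·u·v - 2·u], [8·u·v + 4·u - v, 4·u^2 - u]].
At the point, J = [[-59.0000, -39.0000], [58.0000, 33.0000]] (det J = 315.0000).
Solving J·Δ = −F gives Δ = (-0.8667, -1.0222).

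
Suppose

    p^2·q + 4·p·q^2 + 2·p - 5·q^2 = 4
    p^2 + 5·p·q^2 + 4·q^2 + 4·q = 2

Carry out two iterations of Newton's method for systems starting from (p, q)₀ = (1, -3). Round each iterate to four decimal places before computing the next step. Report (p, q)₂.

(1.4467, -0.7340)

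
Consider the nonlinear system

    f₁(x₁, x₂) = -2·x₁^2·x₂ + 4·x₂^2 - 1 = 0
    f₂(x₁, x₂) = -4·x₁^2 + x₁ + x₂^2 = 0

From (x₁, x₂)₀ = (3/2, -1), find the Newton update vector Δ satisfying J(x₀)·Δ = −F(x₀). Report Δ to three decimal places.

At (3/2, -1): F = (7.500, -6.500).
Jacobian J = [[-4·x₁·x₂, -2·x₁^2 + 8·x₂], [-8·x₁ + 1, 2·x₂]].
At the point, J = [[6.000, -12.500], [-11.000, -2.000]] (det J = -149.500).
Solving J·Δ = −F gives Δ = (-0.644, 0.291).

(-0.644, 0.291)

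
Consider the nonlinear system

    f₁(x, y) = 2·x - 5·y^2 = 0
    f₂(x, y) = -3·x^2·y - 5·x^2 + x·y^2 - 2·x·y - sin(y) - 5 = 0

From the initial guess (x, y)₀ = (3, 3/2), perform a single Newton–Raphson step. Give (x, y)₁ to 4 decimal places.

At (3, 3/2): F = (-5.2500, -93.747495).
Jacobian J = [[2, -10·y], [-6·x·y - 10·x + y^2 - 2·y, -3·x^2 + 2·x·y - 2·x - cos(y)]].
At the point, J = [[2.0000, -15.0000], [-57.7500, -24.070737]] (det J = -914.391474).
Solving J·Δ = −F gives Δ = (-1.3997, -0.5366).
Then the next iterate is (x, y)₁ = (1.6003, 0.9634).

(1.6003, 0.9634)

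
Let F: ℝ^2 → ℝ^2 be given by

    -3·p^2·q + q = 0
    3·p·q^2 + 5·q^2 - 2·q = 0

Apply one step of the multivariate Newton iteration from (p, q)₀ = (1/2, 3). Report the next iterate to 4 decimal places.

(0.5430, 1.5497)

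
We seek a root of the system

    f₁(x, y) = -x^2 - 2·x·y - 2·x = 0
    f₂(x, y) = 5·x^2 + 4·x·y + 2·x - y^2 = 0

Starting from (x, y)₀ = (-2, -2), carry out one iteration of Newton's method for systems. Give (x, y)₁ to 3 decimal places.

(-1.000, -1.500)

At (-2, -2): F = (-8.000, 28.000).
Jacobian J = [[-2·x - 2·y - 2, -2·x], [10·x + 4·y + 2, 4·x - 2·y]].
At the point, J = [[6.000, 4.000], [-26.000, -4.000]] (det J = 80.000).
Solving J·Δ = −F gives Δ = (1.000, 0.500).
Then the next iterate is (x, y)₁ = (-1.000, -1.500).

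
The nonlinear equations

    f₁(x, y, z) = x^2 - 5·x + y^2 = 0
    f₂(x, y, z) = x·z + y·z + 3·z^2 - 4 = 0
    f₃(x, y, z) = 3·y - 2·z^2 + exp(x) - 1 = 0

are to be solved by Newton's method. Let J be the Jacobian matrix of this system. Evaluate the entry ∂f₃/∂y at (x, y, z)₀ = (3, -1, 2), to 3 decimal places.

∂f₃/∂y = 3.
At (3, -1, 2) this is 3.000.

3.000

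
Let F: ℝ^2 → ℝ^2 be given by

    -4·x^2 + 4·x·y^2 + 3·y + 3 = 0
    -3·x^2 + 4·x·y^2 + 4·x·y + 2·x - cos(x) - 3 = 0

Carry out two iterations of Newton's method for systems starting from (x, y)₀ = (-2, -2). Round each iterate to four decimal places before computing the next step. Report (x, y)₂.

At (-2, -2): F = (-51.0000, -34.583853).
Jacobian J = [[-8·x + 4·y^2, 8·x·y + 3], [-6·x + 4·y^2 + 4·y + sin(x) + 2, 8·x·y + 4·x]].
At the point, J = [[32.0000, 35.0000], [21.090703, 24.0000]] (det J = 29.825410).
Solving J·Δ = −F gives Δ = (0.4548, 1.0413).
Then the next iterate is (x, y)₁ = (-1.5452, -0.9587).
Round to (-1.5452, -0.9587) and repeat: F = (-15.107481, -13.034198), J = [[16.038023, 14.851066], [10.113150, 5.670266]].
Δ = (1.8212, -0.9495), so (x, y)₂ = (0.2760, -1.9082).

(0.2760, -1.9082)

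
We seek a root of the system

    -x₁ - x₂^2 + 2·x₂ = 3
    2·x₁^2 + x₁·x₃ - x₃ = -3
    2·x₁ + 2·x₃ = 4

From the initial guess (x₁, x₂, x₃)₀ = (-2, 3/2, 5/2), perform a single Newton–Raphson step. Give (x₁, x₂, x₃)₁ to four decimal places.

(-2.4000, 1.6500, 4.4000)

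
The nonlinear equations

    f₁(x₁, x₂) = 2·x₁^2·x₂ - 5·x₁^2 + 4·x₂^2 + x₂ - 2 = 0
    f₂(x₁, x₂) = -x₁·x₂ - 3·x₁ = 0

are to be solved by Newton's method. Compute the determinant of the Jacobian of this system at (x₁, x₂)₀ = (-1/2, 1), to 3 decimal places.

J = [[4·x₁·x₂ - 10·x₁, 2·x₁^2 + 8·x₂ + 1], [-x₂ - 3, -x₁]].
At the point, J = [[3.000, 9.500], [-4.000, 0.500]].
det J = 39.500.

39.500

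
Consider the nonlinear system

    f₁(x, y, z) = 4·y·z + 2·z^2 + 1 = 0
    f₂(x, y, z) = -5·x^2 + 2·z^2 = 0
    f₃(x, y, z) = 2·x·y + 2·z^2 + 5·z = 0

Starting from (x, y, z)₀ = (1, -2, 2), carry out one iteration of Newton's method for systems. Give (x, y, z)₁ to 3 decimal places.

At (1, -2, 2): F = (-7.000, 3.000, 14.000).
Jacobian J = [[0, 4·z, 4·y + 4·z], [-10·x, 0, 4·z], [2·y, 2·x, 4·z + 5]].
At the point, J = [[0.000, 8.000, 0.000], [-10.000, 0.000, 8.000], [-4.000, 2.000, 13.000]] (det J = 784.000).
Solving J·Δ = −F gives Δ = (-0.888, 0.875, -1.485).
Then the next iterate is (x, y, z)₁ = (0.112, -1.125, 0.515).

(0.112, -1.125, 0.515)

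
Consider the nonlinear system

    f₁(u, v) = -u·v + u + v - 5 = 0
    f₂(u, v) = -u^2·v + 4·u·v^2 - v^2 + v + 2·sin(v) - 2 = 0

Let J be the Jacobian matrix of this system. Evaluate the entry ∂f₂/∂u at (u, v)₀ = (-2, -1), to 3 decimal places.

∂f₂/∂u = -2·u·v + 4·v^2.
At (-2, -1) this is 0.000.

0.000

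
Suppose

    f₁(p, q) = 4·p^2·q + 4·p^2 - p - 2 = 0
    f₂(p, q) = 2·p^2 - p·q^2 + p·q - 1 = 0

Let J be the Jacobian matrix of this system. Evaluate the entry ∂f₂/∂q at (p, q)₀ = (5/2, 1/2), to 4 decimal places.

0.0000

∂f₂/∂q = -2·p·q + p.
At (5/2, 1/2) this is 0.0000.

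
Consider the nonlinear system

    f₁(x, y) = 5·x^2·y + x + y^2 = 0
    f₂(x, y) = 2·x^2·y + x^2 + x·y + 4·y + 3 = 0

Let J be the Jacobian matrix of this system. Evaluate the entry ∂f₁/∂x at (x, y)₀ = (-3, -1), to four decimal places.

∂f₁/∂x = 10·x·y + 1.
At (-3, -1) this is 31.0000.

31.0000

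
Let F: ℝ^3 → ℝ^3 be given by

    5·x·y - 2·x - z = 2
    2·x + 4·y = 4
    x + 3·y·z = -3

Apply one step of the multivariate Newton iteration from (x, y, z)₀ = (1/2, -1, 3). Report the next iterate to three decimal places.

(-0.565, 1.282, 7.659)

At (1/2, -1, 3): F = (-8.500, -7.000, -5.500).
Jacobian J = [[5·y - 2, 5·x, -1], [2, 4, 0], [1, 3·z, 3·y]].
At the point, J = [[-7.000, 2.500, -1.000], [2.000, 4.000, 0.000], [1.000, 9.000, -3.000]] (det J = 85.000).
Solving J·Δ = −F gives Δ = (-1.065, 2.282, 4.659).
Then the next iterate is (x, y, z)₁ = (-0.565, 1.282, 7.659).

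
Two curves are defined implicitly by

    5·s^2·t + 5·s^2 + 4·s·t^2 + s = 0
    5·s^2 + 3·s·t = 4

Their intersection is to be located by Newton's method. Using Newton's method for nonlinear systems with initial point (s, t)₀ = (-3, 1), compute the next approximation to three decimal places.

At (-3, 1): F = (75.000, 32.000).
Jacobian J = [[10·s·t + 10·s + 4·t^2 + 1, 5·s^2 + 8·s·t], [10·s + 3·t, 3·s]].
At the point, J = [[-55.000, 21.000], [-27.000, -9.000]] (det J = 1062.000).
Solving J·Δ = −F gives Δ = (1.268, -0.250).
Then the next iterate is (s, t)₁ = (-1.732, 0.750).

(-1.732, 0.750)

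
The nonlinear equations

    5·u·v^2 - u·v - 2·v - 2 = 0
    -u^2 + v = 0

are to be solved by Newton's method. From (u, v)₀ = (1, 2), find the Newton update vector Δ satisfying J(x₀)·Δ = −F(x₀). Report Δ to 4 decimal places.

(0.0962, -0.8077)

At (1, 2): F = (12.0000, 1.0000).
Jacobian J = [[5·v^2 - v, 10·u·v - u - 2], [-2·u, 1]].
At the point, J = [[18.0000, 17.0000], [-2.0000, 1.0000]] (det J = 52.0000).
Solving J·Δ = −F gives Δ = (0.0962, -0.8077).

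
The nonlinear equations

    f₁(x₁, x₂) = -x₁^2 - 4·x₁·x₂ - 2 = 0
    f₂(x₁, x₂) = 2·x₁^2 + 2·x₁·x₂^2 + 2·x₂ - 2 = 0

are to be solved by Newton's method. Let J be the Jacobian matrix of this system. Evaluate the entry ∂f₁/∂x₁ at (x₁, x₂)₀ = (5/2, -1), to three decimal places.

-1.000

∂f₁/∂x₁ = -2·x₁ - 4·x₂.
At (5/2, -1) this is -1.000.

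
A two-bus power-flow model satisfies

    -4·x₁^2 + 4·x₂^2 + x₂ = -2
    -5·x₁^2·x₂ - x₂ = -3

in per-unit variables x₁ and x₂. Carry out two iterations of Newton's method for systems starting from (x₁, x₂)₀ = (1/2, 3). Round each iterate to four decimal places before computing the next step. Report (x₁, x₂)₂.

(0.7248, 0.6321)

At (1/2, 3): F = (40.0000, -3.7500).
Jacobian J = [[-8·x₁, 8·x₂ + 1], [-10·x₁·x₂, -5·x₁^2 - 1]].
At the point, J = [[-4.0000, 25.0000], [-15.0000, -2.2500]] (det J = 384.0000).
Solving J·Δ = −F gives Δ = (-0.0098, -1.6016).
Then the next iterate is (x₁, x₂)₁ = (0.4902, 1.3984).
Round to (0.4902, 1.3984) and repeat: F = (10.259306, -0.078550), J = [[-3.9216, 12.1872], [-6.854957, -2.201480]].
Δ = (0.2346, -0.7663), so (x₁, x₂)₂ = (0.7248, 0.6321).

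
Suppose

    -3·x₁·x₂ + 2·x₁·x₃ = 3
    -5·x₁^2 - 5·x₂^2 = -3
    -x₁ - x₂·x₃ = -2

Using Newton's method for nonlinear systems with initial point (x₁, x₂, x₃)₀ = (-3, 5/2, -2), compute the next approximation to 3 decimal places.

(-4.184, -1.850, -1.007)

At (-3, 5/2, -2): F = (31.500, -73.250, 10.000).
Jacobian J = [[-3·x₂ + 2·x₃, -3·x₁, 2·x₁], [-10·x₁, -10·x₂, 0], [-1, -x₃, -x₂]].
At the point, J = [[-11.500, 9.000, -6.000], [30.000, -25.000, 0.000], [-1.000, 2.000, -2.500]] (det J = -253.750).
Solving J·Δ = −F gives Δ = (-1.184, -4.350, 0.993).
Then the next iterate is (x₁, x₂, x₃)₁ = (-4.184, -1.850, -1.007).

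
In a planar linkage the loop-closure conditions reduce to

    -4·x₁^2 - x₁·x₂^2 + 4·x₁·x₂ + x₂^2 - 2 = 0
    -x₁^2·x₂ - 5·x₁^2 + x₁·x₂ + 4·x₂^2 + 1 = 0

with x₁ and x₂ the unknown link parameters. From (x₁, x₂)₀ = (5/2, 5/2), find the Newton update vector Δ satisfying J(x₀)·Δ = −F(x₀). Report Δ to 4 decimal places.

At (5/2, 5/2): F = (-11.3750, -14.6250).
Jacobian J = [[-8·x₁ - x₂^2 + 4·x₂, -2·x₁·x₂ + 4·x₁ + 2·x₂], [-2·x₁·x₂ - 10·x₁ + x₂, -x₁^2 + x₁ + 8·x₂]].
At the point, J = [[-16.2500, 2.5000], [-35.0000, 16.2500]] (det J = -176.5625).
Solving J·Δ = −F gives Δ = (-0.8398, -0.9088).

(-0.8398, -0.9088)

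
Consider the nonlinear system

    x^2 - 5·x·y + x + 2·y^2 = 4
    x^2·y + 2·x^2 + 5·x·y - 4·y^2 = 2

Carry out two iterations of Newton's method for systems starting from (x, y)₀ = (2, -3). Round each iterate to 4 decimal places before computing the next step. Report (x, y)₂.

(1.1478, -0.5056)

At (2, -3): F = (50.0000, -72.0000).
Jacobian J = [[2·x - 5·y + 1, -5·x + 4·y], [2·x·y + 4·x + 5·y, x^2 + 5·x - 8·y]].
At the point, J = [[20.0000, -22.0000], [-19.0000, 38.0000]] (det J = 342.0000).
Solving J·Δ = −F gives Δ = (-0.9240, 1.4327).
Then the next iterate is (x, y)₁ = (1.0760, -1.5673).
Round to (1.0760, -1.5673) and repeat: F = (11.578709, -19.756821), J = [[10.9885, -11.6492], [-6.905330, 19.076176]].
Δ = (0.0718, 1.0617), so (x, y)₂ = (1.1478, -0.5056).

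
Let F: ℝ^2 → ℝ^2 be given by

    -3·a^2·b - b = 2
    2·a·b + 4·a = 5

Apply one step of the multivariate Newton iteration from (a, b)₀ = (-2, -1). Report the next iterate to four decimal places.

At (-2, -1): F = (11.0000, -9.0000).
Jacobian J = [[-6·a·b, -3·a^2 - 1], [2·b + 4, 2·a]].
At the point, J = [[-12.0000, -13.0000], [2.0000, -4.0000]] (det J = 74.0000).
Solving J·Δ = −F gives Δ = (2.1757, -1.1622).
Then the next iterate is (a, b)₁ = (0.1757, -2.1622).

(0.1757, -2.1622)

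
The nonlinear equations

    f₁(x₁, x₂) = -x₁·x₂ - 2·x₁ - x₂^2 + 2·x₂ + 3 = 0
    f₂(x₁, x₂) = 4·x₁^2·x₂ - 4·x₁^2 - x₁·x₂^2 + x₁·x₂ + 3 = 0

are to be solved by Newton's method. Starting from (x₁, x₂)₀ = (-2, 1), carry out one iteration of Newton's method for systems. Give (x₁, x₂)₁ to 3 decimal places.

(1.222, 0.833)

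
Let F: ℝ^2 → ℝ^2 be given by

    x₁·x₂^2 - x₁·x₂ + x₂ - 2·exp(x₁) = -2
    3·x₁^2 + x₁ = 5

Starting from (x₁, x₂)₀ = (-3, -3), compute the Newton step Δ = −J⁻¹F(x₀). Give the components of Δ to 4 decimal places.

(1.1176, 1.0818)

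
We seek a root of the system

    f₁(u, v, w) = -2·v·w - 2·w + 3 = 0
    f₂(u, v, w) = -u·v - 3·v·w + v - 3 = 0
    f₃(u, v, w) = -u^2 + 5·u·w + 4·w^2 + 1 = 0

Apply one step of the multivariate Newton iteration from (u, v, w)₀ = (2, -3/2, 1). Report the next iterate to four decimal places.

At (2, -3/2, 1): F = (4.0000, 3.0000, 11.0000).
Jacobian J = [[0, -2·w, -2·v - 2], [-v, -u - 3·w + 1, -3·v], [-2·u + 5·w, 0, 5·u + 8·w]].
At the point, J = [[0.0000, -2.0000, 1.0000], [1.5000, -4.0000, 4.5000], [1.0000, 0.0000, 18.0000]] (det J = 49.0000).
Solving J·Δ = −F gives Δ = (4.7959, 1.5612, -0.8776).
Then the next iterate is (u, v, w)₁ = (6.7959, 0.0612, 0.1224).

(6.7959, 0.0612, 0.1224)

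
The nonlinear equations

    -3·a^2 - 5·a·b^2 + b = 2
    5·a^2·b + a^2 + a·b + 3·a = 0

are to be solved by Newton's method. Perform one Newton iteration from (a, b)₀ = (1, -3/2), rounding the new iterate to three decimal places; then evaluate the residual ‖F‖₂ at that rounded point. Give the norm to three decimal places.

9.108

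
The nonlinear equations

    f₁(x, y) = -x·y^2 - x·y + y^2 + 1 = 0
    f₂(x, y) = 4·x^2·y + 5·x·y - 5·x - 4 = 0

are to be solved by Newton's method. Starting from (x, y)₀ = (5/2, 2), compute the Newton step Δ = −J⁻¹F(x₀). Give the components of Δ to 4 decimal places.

At (5/2, 2): F = (-10.0000, 58.5000).
Jacobian J = [[-y^2 - y, -2·x·y - x + 2·y], [8·x·y + 5·y - 5, 4·x^2 + 5·x]].
At the point, J = [[-6.0000, -8.5000], [45.0000, 37.5000]] (det J = 157.5000).
Solving J·Δ = −F gives Δ = (-0.7762, -0.6286).

(-0.7762, -0.6286)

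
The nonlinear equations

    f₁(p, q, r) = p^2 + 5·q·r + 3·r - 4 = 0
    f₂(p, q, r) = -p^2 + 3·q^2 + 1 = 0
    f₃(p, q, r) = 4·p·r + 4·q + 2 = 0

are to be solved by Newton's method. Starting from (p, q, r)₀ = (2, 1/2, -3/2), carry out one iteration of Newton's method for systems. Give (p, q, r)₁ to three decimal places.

(0.117, -1.261, -1.032)

At (2, 1/2, -3/2): F = (-8.250, -2.250, -8.000).
Jacobian J = [[2·p, 5·r, 5·q + 3], [-2·p, 6·q, 0], [4·r, 4, 4·p]].
At the point, J = [[4.000, -7.500, 5.500], [-4.000, 3.000, 0.000], [-6.000, 4.000, 8.000]] (det J = -133.000).
Solving J·Δ = −F gives Δ = (-1.883, -1.761, 0.468).
Then the next iterate is (p, q, r)₁ = (0.117, -1.261, -1.032).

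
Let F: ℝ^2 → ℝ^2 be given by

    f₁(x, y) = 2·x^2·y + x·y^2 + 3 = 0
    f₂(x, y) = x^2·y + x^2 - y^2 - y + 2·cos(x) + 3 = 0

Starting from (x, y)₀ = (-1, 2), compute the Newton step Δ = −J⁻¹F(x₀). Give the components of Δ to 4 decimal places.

At (-1, 2): F = (3.0000, 1.080605).
Jacobian J = [[4·x·y + y^2, 2·x^2 + 2·x·y], [2·x·y + 2·x - 2·sin(x), x^2 - 2·y - 1]].
At the point, J = [[-4.0000, -2.0000], [-4.317058, -4.0000]] (det J = 7.365884).
Solving J·Δ = −F gives Δ = (1.3357, -1.1714).

(1.3357, -1.1714)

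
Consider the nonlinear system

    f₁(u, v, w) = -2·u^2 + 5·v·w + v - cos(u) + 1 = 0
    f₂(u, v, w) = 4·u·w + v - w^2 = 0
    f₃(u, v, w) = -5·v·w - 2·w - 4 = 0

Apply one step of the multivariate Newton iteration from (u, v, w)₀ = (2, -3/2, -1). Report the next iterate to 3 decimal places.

At (2, -3/2, -1): F = (-0.58385, -10.500, -9.500).
Jacobian J = [[-4·u + sin(u), 5·w + 1, 5·v], [4·w, 1, 4·u - 2·w], [0, -5·w, -5·v - 2]].
At the point, J = [[-7.09070, -4.000, -7.500], [-4.000, 1.000, 10.000], [0.000, 5.000, 5.500]] (det J = 377.53626).
Solving J·Δ = −F gives Δ = (-1.318, 1.489, 0.374).
Then the next iterate is (u, v, w)₁ = (0.682, -0.011, -0.626).

(0.682, -0.011, -0.626)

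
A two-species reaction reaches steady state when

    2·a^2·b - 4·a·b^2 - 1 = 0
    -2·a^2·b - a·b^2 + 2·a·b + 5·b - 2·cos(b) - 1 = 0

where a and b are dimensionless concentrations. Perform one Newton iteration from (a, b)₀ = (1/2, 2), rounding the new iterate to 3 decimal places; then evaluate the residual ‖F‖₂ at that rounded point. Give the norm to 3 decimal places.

At (1/2, 2): F = (-8.000, 8.83229).
Jacobian J = [[4·a·b - 4·b^2, 2·a^2 - 8·a·b], [-4·a·b - b^2 + 2·b, -2·a^2 - 2·a·b + 2·a + 2·sin(b) + 5]].
At the point, J = [[-12.000, -7.500], [-4.000, 5.31859]] (det J = -93.82314).
Solving J·Δ = −F gives Δ = (0.253, -1.471).
Then the next iterate is (a, b)₁ = (0.753, 0.529).
Re-evaluating at (0.753, 0.529): F = (-1.24299, -0.09557), so ‖F‖₂ = 1.247.

1.247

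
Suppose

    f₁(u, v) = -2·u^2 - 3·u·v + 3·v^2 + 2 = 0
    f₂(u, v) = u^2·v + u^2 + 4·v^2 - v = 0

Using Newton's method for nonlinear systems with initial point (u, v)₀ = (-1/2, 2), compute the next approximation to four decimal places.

At (-1/2, 2): F = (16.5000, 14.7500).
Jacobian J = [[-4·u - 3·v, -3·u + 6·v], [2·u·v + 2·u, u^2 + 8·v - 1]].
At the point, J = [[-4.0000, 13.5000], [-3.0000, 15.2500]] (det J = -20.5000).
Solving J·Δ = −F gives Δ = (2.5610, -0.4634).
Then the next iterate is (u, v)₁ = (2.0610, 1.5366).

(2.0610, 1.5366)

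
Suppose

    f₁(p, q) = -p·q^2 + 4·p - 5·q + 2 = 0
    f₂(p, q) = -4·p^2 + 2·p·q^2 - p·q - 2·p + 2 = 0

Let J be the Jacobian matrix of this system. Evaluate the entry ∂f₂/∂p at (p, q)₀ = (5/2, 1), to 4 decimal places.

∂f₂/∂p = -8·p + 2·q^2 - q - 2.
At (5/2, 1) this is -21.0000.

-21.0000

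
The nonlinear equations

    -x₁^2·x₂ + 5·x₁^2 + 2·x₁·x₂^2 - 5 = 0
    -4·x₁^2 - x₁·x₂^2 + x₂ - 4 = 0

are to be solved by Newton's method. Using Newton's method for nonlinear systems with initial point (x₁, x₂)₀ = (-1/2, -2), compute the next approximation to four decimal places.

(25.5000, -7.0000)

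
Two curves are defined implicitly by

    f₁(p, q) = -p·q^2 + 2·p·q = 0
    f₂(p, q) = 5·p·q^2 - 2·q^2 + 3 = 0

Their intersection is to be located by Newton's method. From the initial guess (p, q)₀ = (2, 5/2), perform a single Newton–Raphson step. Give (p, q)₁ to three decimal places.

(0.415, 2.414)

At (2, 5/2): F = (-2.500, 53.000).
Jacobian J = [[-q^2 + 2·q, -2·p·q + 2·p], [5·q^2, 10·p·q - 4·q]].
At the point, J = [[-1.250, -6.000], [31.250, 40.000]] (det J = 137.500).
Solving J·Δ = −F gives Δ = (-1.585, -0.086).
Then the next iterate is (p, q)₁ = (0.415, 2.414).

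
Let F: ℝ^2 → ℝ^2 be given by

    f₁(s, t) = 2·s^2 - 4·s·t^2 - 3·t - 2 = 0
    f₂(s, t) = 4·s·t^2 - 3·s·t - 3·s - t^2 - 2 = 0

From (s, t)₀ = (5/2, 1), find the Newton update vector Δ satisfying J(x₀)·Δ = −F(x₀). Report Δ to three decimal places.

At (5/2, 1): F = (-2.500, -8.000).
Jacobian J = [[4·s - 4·t^2, -8·s·t - 3], [4·t^2 - 3·t - 3, 8·s·t - 3·s - 2·t]].
At the point, J = [[6.000, -23.000], [-2.000, 10.500]] (det J = 17.000).
Solving J·Δ = −F gives Δ = (12.368, 3.118).

(12.368, 3.118)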